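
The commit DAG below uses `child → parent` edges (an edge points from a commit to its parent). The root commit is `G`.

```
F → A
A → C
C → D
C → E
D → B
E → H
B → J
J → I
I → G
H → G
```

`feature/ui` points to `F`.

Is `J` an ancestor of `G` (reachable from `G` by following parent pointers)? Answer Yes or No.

Ancestors of G: {G}.
J is not in that set, so it is not an ancestor of G.

No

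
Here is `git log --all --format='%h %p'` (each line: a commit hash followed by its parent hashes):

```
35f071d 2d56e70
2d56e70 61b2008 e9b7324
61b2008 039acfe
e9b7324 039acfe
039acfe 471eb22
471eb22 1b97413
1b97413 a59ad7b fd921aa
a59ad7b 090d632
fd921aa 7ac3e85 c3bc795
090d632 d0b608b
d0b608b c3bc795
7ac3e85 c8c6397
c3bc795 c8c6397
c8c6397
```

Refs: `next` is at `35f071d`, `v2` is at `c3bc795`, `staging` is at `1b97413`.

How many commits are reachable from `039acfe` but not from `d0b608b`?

Reachable from 039acfe: {039acfe, 090d632, 1b97413, 471eb22, 7ac3e85, a59ad7b, c3bc795, c8c6397, d0b608b, fd921aa}.
Reachable from d0b608b: {c3bc795, c8c6397, d0b608b}.
In 039acfe's history but not d0b608b's: {039acfe, 090d632, 1b97413, 471eb22, 7ac3e85, a59ad7b, fd921aa} — 7 commits.

7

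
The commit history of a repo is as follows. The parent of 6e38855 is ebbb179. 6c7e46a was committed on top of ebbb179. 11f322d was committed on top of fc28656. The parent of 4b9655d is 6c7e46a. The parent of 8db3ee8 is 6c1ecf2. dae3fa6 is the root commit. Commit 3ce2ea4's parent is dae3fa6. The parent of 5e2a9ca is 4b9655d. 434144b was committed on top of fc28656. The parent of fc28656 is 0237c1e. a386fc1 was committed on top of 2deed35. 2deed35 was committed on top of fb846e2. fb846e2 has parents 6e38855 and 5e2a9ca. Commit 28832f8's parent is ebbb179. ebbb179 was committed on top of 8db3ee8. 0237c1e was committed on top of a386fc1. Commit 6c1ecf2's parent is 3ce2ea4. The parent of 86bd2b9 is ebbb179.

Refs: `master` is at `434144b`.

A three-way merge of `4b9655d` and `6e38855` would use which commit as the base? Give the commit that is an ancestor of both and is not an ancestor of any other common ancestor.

Ancestors of 4b9655d: {3ce2ea4, 4b9655d, 6c1ecf2, 6c7e46a, 8db3ee8, dae3fa6, ebbb179}.
Ancestors of 6e38855: {3ce2ea4, 6c1ecf2, 6e38855, 8db3ee8, dae3fa6, ebbb179}.
Common ancestors: {3ce2ea4, 6c1ecf2, 8db3ee8, dae3fa6, ebbb179}.
Among these, ebbb179 is not an ancestor of any other common ancestor — it is the merge base.

ebbb179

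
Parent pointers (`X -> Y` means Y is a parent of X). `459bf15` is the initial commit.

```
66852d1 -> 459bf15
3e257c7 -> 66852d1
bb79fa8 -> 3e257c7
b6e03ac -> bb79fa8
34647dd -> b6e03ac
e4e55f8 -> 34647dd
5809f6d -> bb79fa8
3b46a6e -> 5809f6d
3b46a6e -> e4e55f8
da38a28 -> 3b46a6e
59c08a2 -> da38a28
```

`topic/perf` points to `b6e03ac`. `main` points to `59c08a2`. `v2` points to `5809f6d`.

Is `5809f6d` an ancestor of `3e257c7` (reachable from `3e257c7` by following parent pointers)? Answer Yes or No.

No

Ancestors of 3e257c7: {3e257c7, 459bf15, 66852d1}.
5809f6d is not in that set, so it is not an ancestor of 3e257c7.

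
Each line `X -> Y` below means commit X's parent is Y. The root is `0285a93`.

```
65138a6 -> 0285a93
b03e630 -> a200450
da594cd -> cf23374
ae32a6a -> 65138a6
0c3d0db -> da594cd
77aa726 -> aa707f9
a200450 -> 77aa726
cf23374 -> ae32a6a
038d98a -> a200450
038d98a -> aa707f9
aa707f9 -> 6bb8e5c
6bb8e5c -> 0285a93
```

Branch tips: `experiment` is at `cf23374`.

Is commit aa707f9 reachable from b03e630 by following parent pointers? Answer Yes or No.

Ancestors of b03e630 (commits reachable by following parents): {0285a93, 6bb8e5c, 77aa726, a200450, aa707f9, b03e630}.
aa707f9 is in that set, so it is an ancestor of b03e630.

Yes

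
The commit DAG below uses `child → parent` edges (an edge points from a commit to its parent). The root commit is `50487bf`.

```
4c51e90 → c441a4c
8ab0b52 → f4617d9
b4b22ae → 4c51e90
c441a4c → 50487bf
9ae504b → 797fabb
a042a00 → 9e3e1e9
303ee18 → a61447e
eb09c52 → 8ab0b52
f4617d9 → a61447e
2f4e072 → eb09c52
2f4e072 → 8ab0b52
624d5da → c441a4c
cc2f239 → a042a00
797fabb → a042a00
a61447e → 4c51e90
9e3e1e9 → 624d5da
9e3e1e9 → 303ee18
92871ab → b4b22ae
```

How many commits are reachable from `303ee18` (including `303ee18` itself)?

5

Walking parent pointers from 303ee18: reachable set = {303ee18, 4c51e90, 50487bf, a61447e, c441a4c}.
That is 5 commits.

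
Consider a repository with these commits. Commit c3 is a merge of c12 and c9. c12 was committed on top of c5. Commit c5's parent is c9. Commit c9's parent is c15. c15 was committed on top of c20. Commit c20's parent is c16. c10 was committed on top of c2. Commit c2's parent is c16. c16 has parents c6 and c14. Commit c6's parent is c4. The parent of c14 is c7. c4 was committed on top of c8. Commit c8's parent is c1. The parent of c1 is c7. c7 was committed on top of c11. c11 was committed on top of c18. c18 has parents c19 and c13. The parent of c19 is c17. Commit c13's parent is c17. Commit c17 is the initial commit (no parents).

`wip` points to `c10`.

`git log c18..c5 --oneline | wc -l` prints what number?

12

Reachable from c5: {c1, c11, c13, c14, c15, c16, c17, c18, c19, c20, c4, c5, c6, c7, c8, c9}.
Reachable from c18: {c13, c17, c18, c19}.
In c5's history but not c18's: {c1, c11, c14, c15, c16, c20, c4, c5, c6, c7, c8, c9} — 12 commits.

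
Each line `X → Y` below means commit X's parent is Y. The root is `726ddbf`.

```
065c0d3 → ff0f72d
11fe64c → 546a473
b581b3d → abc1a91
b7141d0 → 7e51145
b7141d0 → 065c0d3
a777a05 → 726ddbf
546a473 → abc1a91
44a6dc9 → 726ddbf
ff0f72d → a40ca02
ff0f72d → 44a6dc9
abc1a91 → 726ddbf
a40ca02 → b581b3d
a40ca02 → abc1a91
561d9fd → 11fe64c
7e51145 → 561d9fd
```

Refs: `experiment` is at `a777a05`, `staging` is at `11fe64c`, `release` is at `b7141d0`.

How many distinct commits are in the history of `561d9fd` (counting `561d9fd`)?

5

Walking parent pointers from 561d9fd: reachable set = {11fe64c, 546a473, 561d9fd, 726ddbf, abc1a91}.
That is 5 commits.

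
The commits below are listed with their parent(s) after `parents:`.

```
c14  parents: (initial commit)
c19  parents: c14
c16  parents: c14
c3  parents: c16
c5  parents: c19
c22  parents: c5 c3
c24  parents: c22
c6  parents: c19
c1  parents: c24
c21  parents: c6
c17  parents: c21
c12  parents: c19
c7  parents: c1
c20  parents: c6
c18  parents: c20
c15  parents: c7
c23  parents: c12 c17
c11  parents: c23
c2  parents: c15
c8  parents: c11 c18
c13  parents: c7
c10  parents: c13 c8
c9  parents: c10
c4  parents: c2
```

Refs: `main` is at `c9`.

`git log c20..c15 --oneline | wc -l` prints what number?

Reachable from c15: {c1, c14, c15, c16, c19, c22, c24, c3, c5, c7}.
Reachable from c20: {c14, c19, c20, c6}.
In c15's history but not c20's: {c1, c15, c16, c22, c24, c3, c5, c7} — 8 commits.

8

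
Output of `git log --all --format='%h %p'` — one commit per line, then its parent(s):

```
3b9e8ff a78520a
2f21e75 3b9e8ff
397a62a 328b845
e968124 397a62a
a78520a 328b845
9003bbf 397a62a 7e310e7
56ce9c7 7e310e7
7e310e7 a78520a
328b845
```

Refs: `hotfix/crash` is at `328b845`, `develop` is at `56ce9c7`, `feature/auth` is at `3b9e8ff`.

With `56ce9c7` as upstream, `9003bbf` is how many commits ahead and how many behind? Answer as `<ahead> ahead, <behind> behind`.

2 ahead, 1 behind

Reachable from 9003bbf: {328b845, 397a62a, 7e310e7, 9003bbf, a78520a}.
Reachable from 56ce9c7: {328b845, 56ce9c7, 7e310e7, a78520a}.
Only in 9003bbf's history (ahead): {397a62a, 9003bbf} — 2.
Only in 56ce9c7's history (behind): {56ce9c7} — 1.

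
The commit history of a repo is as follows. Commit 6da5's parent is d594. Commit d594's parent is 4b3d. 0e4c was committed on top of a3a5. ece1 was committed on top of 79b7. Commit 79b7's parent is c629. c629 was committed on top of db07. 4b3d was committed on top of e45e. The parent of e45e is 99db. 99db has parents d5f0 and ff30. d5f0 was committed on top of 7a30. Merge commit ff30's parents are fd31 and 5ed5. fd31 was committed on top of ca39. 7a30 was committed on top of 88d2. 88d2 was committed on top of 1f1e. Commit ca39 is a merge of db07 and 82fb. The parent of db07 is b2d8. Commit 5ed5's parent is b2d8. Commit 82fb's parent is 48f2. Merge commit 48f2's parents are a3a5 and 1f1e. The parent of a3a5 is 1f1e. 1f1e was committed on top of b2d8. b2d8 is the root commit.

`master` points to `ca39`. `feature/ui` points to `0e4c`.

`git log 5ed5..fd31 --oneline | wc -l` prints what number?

7

Reachable from fd31: {1f1e, 48f2, 82fb, a3a5, b2d8, ca39, db07, fd31}.
Reachable from 5ed5: {5ed5, b2d8}.
In fd31's history but not 5ed5's: {1f1e, 48f2, 82fb, a3a5, ca39, db07, fd31} — 7 commits.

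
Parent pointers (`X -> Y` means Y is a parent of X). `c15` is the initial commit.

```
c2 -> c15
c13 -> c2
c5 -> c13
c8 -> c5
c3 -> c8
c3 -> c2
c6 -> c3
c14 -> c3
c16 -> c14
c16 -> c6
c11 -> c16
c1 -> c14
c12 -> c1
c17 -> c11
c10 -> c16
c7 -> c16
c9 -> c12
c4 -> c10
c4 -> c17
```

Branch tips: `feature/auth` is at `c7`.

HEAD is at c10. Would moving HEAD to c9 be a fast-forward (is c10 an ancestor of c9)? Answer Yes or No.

No

A fast-forward from c10 to c9 is possible iff c10 is an ancestor of c9.
Ancestors of c9: {c1, c12, c13, c14, c15, c2, c3, c5, c8, c9}.
c10 is not among them, so fast-forward is not possible.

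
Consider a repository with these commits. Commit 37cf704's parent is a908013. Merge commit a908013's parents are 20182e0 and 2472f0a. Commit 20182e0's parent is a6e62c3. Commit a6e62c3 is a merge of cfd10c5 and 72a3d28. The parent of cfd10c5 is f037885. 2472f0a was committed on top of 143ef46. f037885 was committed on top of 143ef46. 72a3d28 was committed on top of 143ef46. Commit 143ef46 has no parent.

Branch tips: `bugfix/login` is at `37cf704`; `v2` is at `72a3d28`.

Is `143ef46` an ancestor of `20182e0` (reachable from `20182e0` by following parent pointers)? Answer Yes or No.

Yes

Ancestors of 20182e0 (commits reachable by following parents): {143ef46, 20182e0, 72a3d28, a6e62c3, cfd10c5, f037885}.
143ef46 is in that set, so it is an ancestor of 20182e0.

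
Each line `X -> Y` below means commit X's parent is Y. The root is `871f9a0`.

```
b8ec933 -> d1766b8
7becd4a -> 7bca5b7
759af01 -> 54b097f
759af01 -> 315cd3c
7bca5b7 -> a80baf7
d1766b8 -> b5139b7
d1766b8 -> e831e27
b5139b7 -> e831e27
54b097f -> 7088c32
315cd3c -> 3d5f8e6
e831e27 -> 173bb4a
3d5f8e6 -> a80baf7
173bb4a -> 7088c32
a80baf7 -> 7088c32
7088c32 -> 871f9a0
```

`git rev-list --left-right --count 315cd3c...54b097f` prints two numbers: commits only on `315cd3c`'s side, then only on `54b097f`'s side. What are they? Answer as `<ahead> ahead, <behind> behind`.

3 ahead, 1 behind

Reachable from 315cd3c: {315cd3c, 3d5f8e6, 7088c32, 871f9a0, a80baf7}.
Reachable from 54b097f: {54b097f, 7088c32, 871f9a0}.
Only in 315cd3c's history (ahead): {315cd3c, 3d5f8e6, a80baf7} — 3.
Only in 54b097f's history (behind): {54b097f} — 1.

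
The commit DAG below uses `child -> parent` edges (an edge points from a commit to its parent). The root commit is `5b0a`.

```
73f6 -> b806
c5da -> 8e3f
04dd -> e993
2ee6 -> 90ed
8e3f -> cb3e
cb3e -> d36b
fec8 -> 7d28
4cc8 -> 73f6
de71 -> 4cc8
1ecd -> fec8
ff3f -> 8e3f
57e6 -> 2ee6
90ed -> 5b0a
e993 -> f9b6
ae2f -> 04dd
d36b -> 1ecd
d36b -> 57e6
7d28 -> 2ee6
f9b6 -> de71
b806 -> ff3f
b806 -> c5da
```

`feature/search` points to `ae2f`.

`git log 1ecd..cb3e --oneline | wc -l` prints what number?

3

Reachable from cb3e: {1ecd, 2ee6, 57e6, 5b0a, 7d28, 90ed, cb3e, d36b, fec8}.
Reachable from 1ecd: {1ecd, 2ee6, 5b0a, 7d28, 90ed, fec8}.
In cb3e's history but not 1ecd's: {57e6, cb3e, d36b} — 3 commits.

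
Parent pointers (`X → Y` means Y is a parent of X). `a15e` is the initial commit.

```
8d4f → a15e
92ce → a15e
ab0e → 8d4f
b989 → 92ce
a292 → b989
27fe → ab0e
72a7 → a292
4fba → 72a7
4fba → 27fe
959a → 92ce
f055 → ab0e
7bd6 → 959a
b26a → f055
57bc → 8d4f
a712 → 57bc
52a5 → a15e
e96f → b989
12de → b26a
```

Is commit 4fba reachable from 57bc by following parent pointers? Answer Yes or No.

Ancestors of 57bc: {57bc, 8d4f, a15e}.
4fba is not in that set, so it is not an ancestor of 57bc.

No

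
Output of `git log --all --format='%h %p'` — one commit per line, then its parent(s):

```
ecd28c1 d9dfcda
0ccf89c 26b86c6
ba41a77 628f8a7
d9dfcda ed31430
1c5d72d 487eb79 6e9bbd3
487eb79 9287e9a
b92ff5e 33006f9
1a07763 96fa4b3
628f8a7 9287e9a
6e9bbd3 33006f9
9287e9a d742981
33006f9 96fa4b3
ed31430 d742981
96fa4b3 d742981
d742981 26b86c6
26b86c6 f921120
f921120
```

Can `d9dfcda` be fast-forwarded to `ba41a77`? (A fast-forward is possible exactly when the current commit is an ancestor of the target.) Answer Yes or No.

A fast-forward from d9dfcda to ba41a77 is possible iff d9dfcda is an ancestor of ba41a77.
Ancestors of ba41a77: {26b86c6, 628f8a7, 9287e9a, ba41a77, d742981, f921120}.
d9dfcda is not among them, so fast-forward is not possible.

No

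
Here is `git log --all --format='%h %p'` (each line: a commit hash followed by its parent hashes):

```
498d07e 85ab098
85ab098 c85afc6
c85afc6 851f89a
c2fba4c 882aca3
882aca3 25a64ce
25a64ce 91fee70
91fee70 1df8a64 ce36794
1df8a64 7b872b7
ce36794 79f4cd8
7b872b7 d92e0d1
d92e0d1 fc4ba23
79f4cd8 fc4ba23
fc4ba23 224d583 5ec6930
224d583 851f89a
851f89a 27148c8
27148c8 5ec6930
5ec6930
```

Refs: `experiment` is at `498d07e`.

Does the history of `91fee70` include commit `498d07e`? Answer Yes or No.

Ancestors of 91fee70: {1df8a64, 224d583, 27148c8, 5ec6930, 79f4cd8, 7b872b7, 851f89a, 91fee70, ce36794, d92e0d1, fc4ba23}.
498d07e is not in that set, so it is not an ancestor of 91fee70.

No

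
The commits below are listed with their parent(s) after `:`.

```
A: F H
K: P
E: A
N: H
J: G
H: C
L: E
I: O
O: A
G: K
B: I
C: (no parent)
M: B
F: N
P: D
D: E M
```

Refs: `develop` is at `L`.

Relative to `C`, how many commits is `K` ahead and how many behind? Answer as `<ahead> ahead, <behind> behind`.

12 ahead, 0 behind

Reachable from K: {A, B, C, D, E, F, H, I, K, M, N, O, P}.
Reachable from C: {C}.
Only in K's history (ahead): {A, B, D, E, F, H, I, K, M, N, O, P} — 12.
Only in C's history (behind): {} — 0.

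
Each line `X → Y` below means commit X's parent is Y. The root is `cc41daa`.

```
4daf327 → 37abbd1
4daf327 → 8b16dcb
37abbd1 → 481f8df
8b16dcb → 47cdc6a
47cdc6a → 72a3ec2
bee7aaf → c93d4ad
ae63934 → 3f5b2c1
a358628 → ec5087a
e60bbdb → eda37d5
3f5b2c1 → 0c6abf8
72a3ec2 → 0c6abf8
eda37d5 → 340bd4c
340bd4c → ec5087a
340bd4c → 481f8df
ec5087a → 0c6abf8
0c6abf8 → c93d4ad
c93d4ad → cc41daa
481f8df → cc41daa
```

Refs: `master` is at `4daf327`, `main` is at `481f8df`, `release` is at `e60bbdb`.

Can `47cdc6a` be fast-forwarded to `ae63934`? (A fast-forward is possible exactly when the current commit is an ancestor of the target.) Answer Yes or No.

A fast-forward from 47cdc6a to ae63934 is possible iff 47cdc6a is an ancestor of ae63934.
Ancestors of ae63934: {0c6abf8, 3f5b2c1, ae63934, c93d4ad, cc41daa}.
47cdc6a is not among them, so fast-forward is not possible.

No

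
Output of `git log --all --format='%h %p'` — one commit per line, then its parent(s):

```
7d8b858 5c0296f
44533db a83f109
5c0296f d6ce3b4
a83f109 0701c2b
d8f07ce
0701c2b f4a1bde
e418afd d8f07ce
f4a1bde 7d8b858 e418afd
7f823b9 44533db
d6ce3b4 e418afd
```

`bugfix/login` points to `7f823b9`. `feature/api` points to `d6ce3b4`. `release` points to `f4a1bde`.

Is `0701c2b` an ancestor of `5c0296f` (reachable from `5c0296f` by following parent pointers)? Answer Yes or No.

Ancestors of 5c0296f: {5c0296f, d6ce3b4, d8f07ce, e418afd}.
0701c2b is not in that set, so it is not an ancestor of 5c0296f.

No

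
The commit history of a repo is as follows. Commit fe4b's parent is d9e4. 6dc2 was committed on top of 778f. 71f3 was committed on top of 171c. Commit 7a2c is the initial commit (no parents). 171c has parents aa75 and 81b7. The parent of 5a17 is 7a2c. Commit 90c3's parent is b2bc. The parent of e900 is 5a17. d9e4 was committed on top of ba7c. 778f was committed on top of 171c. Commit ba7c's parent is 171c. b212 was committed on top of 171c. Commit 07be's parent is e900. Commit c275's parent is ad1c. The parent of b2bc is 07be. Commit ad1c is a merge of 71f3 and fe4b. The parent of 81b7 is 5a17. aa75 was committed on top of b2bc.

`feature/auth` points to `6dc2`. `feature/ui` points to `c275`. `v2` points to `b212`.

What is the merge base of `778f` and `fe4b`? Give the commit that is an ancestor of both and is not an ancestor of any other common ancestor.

171c

Ancestors of 778f: {07be, 171c, 5a17, 778f, 7a2c, 81b7, aa75, b2bc, e900}.
Ancestors of fe4b: {07be, 171c, 5a17, 7a2c, 81b7, aa75, b2bc, ba7c, d9e4, e900, fe4b}.
Common ancestors: {07be, 171c, 5a17, 7a2c, 81b7, aa75, b2bc, e900}.
Among these, 171c is not an ancestor of any other common ancestor — it is the merge base.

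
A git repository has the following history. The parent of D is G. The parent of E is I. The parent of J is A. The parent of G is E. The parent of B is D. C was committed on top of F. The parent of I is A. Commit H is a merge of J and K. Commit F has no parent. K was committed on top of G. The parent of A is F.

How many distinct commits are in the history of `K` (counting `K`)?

Walking parent pointers from K: reachable set = {A, E, F, G, I, K}.
That is 6 commits.

6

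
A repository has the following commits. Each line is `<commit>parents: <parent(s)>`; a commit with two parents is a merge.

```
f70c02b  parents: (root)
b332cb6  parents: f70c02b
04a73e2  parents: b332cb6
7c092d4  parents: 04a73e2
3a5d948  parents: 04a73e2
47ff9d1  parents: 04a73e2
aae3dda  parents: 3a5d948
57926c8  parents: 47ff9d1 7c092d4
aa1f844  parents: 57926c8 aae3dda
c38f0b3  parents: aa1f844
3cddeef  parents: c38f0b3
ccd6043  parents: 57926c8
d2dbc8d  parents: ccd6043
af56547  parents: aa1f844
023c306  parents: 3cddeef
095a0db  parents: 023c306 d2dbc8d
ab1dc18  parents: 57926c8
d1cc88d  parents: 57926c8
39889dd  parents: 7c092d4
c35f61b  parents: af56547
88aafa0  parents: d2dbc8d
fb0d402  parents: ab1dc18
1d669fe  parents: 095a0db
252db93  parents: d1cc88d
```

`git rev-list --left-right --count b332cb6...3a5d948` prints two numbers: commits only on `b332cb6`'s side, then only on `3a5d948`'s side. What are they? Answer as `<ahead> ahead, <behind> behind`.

0 ahead, 2 behind

Reachable from b332cb6: {b332cb6, f70c02b}.
Reachable from 3a5d948: {04a73e2, 3a5d948, b332cb6, f70c02b}.
Only in b332cb6's history (ahead): {} — 0.
Only in 3a5d948's history (behind): {04a73e2, 3a5d948} — 2.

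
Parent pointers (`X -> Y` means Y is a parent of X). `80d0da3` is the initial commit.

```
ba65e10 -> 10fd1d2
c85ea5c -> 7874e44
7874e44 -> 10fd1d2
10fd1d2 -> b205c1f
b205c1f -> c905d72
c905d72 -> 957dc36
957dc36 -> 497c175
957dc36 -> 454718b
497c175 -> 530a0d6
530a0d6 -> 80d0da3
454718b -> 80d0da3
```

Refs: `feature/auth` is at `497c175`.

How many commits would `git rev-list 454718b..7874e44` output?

7

Reachable from 7874e44: {10fd1d2, 454718b, 497c175, 530a0d6, 7874e44, 80d0da3, 957dc36, b205c1f, c905d72}.
Reachable from 454718b: {454718b, 80d0da3}.
In 7874e44's history but not 454718b's: {10fd1d2, 497c175, 530a0d6, 7874e44, 957dc36, b205c1f, c905d72} — 7 commits.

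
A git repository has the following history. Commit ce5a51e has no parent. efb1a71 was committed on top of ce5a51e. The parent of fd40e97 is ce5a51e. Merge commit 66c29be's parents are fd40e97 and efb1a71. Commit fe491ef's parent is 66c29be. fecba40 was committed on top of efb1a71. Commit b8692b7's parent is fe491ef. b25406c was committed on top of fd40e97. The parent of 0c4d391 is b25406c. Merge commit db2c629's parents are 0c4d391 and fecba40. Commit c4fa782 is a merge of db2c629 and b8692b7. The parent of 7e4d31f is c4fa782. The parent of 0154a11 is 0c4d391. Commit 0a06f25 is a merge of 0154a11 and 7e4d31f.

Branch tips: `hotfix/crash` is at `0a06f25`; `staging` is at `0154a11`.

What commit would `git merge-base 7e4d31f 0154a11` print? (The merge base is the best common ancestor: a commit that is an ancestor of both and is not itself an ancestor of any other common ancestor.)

Ancestors of 7e4d31f: {0c4d391, 66c29be, 7e4d31f, b25406c, b8692b7, c4fa782, ce5a51e, db2c629, efb1a71, fd40e97, fe491ef, fecba40}.
Ancestors of 0154a11: {0154a11, 0c4d391, b25406c, ce5a51e, fd40e97}.
Common ancestors: {0c4d391, b25406c, ce5a51e, fd40e97}.
Among these, 0c4d391 is not an ancestor of any other common ancestor — it is the merge base.

0c4d391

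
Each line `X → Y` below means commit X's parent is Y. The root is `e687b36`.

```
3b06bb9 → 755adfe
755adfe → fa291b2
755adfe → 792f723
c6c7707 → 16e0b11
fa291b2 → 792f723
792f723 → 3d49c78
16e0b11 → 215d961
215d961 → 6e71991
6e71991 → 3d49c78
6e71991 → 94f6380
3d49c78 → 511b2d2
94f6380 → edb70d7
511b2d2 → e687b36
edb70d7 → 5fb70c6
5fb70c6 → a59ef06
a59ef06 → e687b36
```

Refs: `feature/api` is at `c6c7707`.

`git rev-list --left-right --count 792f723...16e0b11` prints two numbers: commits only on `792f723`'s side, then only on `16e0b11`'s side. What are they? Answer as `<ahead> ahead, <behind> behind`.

1 ahead, 7 behind

Reachable from 792f723: {3d49c78, 511b2d2, 792f723, e687b36}.
Reachable from 16e0b11: {16e0b11, 215d961, 3d49c78, 511b2d2, 5fb70c6, 6e71991, 94f6380, a59ef06, e687b36, edb70d7}.
Only in 792f723's history (ahead): {792f723} — 1.
Only in 16e0b11's history (behind): {16e0b11, 215d961, 5fb70c6, 6e71991, 94f6380, a59ef06, edb70d7} — 7.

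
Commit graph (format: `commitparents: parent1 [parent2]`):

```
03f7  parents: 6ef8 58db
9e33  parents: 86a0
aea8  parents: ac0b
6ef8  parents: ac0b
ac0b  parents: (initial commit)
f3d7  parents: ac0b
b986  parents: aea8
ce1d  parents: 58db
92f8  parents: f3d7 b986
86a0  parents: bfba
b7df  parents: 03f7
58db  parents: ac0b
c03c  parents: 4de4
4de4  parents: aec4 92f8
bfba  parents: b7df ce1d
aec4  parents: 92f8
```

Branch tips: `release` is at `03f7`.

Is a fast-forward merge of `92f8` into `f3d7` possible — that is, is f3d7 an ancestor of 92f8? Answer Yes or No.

A fast-forward from f3d7 to 92f8 is possible iff f3d7 is an ancestor of 92f8.
Ancestors of 92f8: {92f8, ac0b, aea8, b986, f3d7}.
f3d7 is among them, so fast-forward is possible.

Yes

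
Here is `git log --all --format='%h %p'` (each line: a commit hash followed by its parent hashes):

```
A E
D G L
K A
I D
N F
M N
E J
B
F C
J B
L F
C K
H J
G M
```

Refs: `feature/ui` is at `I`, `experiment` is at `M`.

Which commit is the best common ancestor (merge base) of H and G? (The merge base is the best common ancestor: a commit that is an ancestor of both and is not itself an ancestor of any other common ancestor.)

Ancestors of H: {B, H, J}.
Ancestors of G: {A, B, C, E, F, G, J, K, M, N}.
Common ancestors: {B, J}.
Among these, J is not an ancestor of any other common ancestor — it is the merge base.

J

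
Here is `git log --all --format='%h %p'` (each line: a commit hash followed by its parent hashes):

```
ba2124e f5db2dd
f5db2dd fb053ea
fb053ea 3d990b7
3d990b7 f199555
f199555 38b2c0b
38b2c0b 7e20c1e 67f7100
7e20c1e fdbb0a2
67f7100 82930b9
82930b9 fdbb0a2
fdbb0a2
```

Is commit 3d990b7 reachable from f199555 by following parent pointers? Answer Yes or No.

No

Ancestors of f199555: {38b2c0b, 67f7100, 7e20c1e, 82930b9, f199555, fdbb0a2}.
3d990b7 is not in that set, so it is not an ancestor of f199555.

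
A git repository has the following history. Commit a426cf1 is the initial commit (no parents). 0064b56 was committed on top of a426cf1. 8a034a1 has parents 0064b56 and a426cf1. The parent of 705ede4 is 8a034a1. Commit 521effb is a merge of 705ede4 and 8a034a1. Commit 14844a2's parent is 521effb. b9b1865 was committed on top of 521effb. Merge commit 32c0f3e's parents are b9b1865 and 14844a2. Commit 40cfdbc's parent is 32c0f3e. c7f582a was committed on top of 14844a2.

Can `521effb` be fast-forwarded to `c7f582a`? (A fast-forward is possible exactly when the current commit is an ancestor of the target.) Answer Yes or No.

Yes

A fast-forward from 521effb to c7f582a is possible iff 521effb is an ancestor of c7f582a.
Ancestors of c7f582a: {0064b56, 14844a2, 521effb, 705ede4, 8a034a1, a426cf1, c7f582a}.
521effb is among them, so fast-forward is possible.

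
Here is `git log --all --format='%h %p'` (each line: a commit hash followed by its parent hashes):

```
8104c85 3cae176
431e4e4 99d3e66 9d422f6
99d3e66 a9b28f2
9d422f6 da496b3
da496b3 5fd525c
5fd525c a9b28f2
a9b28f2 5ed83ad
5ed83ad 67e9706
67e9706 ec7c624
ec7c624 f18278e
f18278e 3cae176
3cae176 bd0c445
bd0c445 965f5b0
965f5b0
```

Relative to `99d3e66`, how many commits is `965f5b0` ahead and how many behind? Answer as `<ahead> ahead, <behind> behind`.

0 ahead, 8 behind

Reachable from 965f5b0: {965f5b0}.
Reachable from 99d3e66: {3cae176, 5ed83ad, 67e9706, 965f5b0, 99d3e66, a9b28f2, bd0c445, ec7c624, f18278e}.
Only in 965f5b0's history (ahead): {} — 0.
Only in 99d3e66's history (behind): {3cae176, 5ed83ad, 67e9706, 99d3e66, a9b28f2, bd0c445, ec7c624, f18278e} — 8.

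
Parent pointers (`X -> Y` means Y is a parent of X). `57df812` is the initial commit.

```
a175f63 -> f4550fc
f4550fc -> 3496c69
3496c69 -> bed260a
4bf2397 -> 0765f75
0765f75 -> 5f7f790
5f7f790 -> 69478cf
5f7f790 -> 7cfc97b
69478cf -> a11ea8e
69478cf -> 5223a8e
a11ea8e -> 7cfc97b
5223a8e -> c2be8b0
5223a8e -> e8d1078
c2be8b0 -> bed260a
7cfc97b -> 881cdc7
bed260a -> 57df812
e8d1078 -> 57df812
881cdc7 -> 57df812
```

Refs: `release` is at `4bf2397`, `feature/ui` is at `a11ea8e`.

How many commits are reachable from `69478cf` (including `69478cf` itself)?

9

Walking parent pointers from 69478cf: reachable set = {5223a8e, 57df812, 69478cf, 7cfc97b, 881cdc7, a11ea8e, bed260a, c2be8b0, e8d1078}.
That is 9 commits.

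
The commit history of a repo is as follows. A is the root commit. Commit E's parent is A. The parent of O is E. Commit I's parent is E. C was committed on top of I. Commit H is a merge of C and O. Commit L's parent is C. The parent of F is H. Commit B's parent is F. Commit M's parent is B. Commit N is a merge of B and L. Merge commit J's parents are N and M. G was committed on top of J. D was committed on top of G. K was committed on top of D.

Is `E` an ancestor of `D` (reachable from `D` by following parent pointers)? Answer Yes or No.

Ancestors of D (commits reachable by following parents): {A, B, C, D, E, F, G, H, I, J, L, M, N, O}.
E is in that set, so it is an ancestor of D.

Yes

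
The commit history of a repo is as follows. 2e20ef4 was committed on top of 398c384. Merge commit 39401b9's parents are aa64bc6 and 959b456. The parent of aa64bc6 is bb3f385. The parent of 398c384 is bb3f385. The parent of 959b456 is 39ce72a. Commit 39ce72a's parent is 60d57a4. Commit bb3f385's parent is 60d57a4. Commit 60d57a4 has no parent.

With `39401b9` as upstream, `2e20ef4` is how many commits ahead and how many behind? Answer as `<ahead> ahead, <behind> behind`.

2 ahead, 4 behind

Reachable from 2e20ef4: {2e20ef4, 398c384, 60d57a4, bb3f385}.
Reachable from 39401b9: {39401b9, 39ce72a, 60d57a4, 959b456, aa64bc6, bb3f385}.
Only in 2e20ef4's history (ahead): {2e20ef4, 398c384} — 2.
Only in 39401b9's history (behind): {39401b9, 39ce72a, 959b456, aa64bc6} — 4.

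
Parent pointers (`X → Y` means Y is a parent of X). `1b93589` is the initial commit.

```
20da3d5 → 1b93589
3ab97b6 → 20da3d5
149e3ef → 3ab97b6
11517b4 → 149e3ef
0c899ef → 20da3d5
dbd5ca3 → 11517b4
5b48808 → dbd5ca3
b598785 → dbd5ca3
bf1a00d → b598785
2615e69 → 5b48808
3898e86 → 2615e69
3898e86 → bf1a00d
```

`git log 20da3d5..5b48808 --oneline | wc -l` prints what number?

Reachable from 5b48808: {11517b4, 149e3ef, 1b93589, 20da3d5, 3ab97b6, 5b48808, dbd5ca3}.
Reachable from 20da3d5: {1b93589, 20da3d5}.
In 5b48808's history but not 20da3d5's: {11517b4, 149e3ef, 3ab97b6, 5b48808, dbd5ca3} — 5 commits.

5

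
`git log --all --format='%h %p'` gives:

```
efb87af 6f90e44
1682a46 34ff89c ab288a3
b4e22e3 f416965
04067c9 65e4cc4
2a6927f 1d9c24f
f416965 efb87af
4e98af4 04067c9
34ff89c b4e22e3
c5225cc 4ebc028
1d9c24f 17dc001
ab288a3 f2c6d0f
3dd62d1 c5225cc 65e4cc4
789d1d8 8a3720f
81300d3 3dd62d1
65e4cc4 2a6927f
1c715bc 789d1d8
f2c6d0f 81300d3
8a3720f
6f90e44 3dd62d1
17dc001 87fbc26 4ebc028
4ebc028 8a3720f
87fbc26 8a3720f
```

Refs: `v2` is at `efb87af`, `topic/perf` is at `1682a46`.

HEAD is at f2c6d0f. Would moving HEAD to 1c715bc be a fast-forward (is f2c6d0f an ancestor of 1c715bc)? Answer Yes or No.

No

A fast-forward from f2c6d0f to 1c715bc is possible iff f2c6d0f is an ancestor of 1c715bc.
Ancestors of 1c715bc: {1c715bc, 789d1d8, 8a3720f}.
f2c6d0f is not among them, so fast-forward is not possible.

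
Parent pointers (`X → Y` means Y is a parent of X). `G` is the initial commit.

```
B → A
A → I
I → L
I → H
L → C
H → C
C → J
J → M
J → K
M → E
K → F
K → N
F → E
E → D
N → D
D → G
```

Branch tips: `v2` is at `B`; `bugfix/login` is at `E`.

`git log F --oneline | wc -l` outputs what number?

Walking parent pointers from F: reachable set = {D, E, F, G}.
That is 4 commits.

4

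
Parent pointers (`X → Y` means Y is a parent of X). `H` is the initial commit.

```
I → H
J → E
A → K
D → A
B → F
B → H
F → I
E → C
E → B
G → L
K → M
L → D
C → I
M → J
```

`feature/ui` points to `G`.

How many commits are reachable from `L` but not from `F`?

9

Reachable from L: {A, B, C, D, E, F, H, I, J, K, L, M}.
Reachable from F: {F, H, I}.
In L's history but not F's: {A, B, C, D, E, J, K, L, M} — 9 commits.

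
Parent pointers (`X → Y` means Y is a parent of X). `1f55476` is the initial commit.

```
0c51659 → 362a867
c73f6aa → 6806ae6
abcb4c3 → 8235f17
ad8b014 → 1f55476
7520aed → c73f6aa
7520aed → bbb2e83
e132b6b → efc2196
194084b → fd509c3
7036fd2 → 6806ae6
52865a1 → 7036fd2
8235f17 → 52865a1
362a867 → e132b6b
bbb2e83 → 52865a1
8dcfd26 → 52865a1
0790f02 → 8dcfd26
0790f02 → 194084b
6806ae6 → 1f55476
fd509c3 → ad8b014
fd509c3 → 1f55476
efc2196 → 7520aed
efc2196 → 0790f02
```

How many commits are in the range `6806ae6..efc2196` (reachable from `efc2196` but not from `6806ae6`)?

11

Reachable from efc2196: {0790f02, 194084b, 1f55476, 52865a1, 6806ae6, 7036fd2, 7520aed, 8dcfd26, ad8b014, bbb2e83, c73f6aa, efc2196, fd509c3}.
Reachable from 6806ae6: {1f55476, 6806ae6}.
In efc2196's history but not 6806ae6's: {0790f02, 194084b, 52865a1, 7036fd2, 7520aed, 8dcfd26, ad8b014, bbb2e83, c73f6aa, efc2196, fd509c3} — 11 commits.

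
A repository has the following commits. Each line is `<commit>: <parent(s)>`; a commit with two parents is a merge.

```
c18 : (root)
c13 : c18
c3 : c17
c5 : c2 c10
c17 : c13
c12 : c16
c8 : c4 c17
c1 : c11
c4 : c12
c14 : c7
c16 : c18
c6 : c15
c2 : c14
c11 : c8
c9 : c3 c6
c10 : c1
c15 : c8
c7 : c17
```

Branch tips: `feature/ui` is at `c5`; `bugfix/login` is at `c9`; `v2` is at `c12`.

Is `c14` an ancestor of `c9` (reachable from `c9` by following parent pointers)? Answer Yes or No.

No

Ancestors of c9: {c12, c13, c15, c16, c17, c18, c3, c4, c6, c8, c9}.
c14 is not in that set, so it is not an ancestor of c9.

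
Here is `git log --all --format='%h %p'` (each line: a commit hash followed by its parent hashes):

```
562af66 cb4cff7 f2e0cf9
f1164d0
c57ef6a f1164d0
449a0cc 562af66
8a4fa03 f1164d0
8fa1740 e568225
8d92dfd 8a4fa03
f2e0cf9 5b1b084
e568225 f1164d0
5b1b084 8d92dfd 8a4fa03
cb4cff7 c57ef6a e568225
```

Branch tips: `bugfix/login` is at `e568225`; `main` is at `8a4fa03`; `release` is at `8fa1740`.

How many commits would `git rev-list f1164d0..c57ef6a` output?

1

Reachable from c57ef6a: {c57ef6a, f1164d0}.
Reachable from f1164d0: {f1164d0}.
In c57ef6a's history but not f1164d0's: {c57ef6a} — 1 commit.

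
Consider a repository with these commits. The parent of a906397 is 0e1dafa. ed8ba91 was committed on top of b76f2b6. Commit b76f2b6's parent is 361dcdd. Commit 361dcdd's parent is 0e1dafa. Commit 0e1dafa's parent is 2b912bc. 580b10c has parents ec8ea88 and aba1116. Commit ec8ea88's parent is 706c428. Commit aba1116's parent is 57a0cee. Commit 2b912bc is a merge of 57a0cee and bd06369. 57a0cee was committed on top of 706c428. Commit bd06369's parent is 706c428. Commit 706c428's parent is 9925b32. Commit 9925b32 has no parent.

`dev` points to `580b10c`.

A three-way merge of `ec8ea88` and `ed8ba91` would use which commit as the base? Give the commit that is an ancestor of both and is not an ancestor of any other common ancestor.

Ancestors of ec8ea88: {706c428, 9925b32, ec8ea88}.
Ancestors of ed8ba91: {0e1dafa, 2b912bc, 361dcdd, 57a0cee, 706c428, 9925b32, b76f2b6, bd06369, ed8ba91}.
Common ancestors: {706c428, 9925b32}.
Among these, 706c428 is not an ancestor of any other common ancestor — it is the merge base.

706c428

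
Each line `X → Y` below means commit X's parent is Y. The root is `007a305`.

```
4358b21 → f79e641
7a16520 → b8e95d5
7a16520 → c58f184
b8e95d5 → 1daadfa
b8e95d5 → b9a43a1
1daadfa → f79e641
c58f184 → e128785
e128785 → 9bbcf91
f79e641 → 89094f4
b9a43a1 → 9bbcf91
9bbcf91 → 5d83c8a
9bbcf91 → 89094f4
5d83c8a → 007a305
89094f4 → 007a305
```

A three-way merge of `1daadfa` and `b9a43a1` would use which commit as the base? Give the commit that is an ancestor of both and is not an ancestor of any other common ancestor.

Ancestors of 1daadfa: {007a305, 1daadfa, 89094f4, f79e641}.
Ancestors of b9a43a1: {007a305, 5d83c8a, 89094f4, 9bbcf91, b9a43a1}.
Common ancestors: {007a305, 89094f4}.
Among these, 89094f4 is not an ancestor of any other common ancestor — it is the merge base.

89094f4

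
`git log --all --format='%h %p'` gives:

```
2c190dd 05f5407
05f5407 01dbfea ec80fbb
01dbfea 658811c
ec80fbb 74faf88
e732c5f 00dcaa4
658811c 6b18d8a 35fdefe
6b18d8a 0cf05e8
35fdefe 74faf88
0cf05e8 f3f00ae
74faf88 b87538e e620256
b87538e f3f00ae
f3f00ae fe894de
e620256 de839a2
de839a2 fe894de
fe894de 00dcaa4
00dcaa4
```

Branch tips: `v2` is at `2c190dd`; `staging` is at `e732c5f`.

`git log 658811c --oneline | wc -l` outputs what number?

Walking parent pointers from 658811c: reachable set = {00dcaa4, 0cf05e8, 35fdefe, 658811c, 6b18d8a, 74faf88, b87538e, de839a2, e620256, f3f00ae, fe894de}.
That is 11 commits.

11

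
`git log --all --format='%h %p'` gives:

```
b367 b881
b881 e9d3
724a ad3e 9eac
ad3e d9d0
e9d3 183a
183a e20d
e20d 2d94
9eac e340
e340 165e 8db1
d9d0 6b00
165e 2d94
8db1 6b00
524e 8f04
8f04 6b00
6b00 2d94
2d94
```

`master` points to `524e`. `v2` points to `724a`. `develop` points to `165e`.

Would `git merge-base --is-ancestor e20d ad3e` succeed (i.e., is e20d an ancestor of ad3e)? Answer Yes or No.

No

Ancestors of ad3e: {2d94, 6b00, ad3e, d9d0}.
e20d is not in that set, so it is not an ancestor of ad3e.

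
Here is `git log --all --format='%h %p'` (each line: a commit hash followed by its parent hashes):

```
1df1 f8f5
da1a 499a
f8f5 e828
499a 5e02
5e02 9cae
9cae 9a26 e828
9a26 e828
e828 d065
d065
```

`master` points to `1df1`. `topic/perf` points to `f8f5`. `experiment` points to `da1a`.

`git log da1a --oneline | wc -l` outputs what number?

Walking parent pointers from da1a: reachable set = {499a, 5e02, 9a26, 9cae, d065, da1a, e828}.
That is 7 commits.

7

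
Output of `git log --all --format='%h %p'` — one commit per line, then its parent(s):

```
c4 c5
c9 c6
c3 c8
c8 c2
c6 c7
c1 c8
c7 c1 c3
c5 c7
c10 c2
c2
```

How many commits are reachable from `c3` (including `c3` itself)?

3

Walking parent pointers from c3: reachable set = {c2, c3, c8}.
That is 3 commits.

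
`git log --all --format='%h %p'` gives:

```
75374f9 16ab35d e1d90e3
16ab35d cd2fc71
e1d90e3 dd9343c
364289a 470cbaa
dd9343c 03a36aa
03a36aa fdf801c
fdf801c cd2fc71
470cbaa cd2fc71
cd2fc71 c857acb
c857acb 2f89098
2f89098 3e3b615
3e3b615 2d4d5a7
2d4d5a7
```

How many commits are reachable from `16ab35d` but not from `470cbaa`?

1

Reachable from 16ab35d: {16ab35d, 2d4d5a7, 2f89098, 3e3b615, c857acb, cd2fc71}.
Reachable from 470cbaa: {2d4d5a7, 2f89098, 3e3b615, 470cbaa, c857acb, cd2fc71}.
In 16ab35d's history but not 470cbaa's: {16ab35d} — 1 commit.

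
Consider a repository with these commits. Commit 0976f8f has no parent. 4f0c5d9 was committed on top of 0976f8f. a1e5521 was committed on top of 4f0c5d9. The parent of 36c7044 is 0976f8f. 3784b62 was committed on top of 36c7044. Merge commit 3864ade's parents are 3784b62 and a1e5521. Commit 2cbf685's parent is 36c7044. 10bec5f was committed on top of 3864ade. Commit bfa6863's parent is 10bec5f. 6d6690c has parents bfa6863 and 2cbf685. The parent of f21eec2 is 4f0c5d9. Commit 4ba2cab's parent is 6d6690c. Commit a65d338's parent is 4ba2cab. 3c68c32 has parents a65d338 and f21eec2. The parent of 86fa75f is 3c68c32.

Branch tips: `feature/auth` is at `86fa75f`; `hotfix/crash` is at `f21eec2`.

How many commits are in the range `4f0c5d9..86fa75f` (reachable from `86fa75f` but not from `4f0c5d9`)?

13

Reachable from 86fa75f: {0976f8f, 10bec5f, 2cbf685, 36c7044, 3784b62, 3864ade, 3c68c32, 4ba2cab, 4f0c5d9, 6d6690c, 86fa75f, a1e5521, a65d338, bfa6863, f21eec2}.
Reachable from 4f0c5d9: {0976f8f, 4f0c5d9}.
In 86fa75f's history but not 4f0c5d9's: {10bec5f, 2cbf685, 36c7044, 3784b62, 3864ade, 3c68c32, 4ba2cab, 6d6690c, 86fa75f, a1e5521, a65d338, bfa6863, f21eec2} — 13 commits.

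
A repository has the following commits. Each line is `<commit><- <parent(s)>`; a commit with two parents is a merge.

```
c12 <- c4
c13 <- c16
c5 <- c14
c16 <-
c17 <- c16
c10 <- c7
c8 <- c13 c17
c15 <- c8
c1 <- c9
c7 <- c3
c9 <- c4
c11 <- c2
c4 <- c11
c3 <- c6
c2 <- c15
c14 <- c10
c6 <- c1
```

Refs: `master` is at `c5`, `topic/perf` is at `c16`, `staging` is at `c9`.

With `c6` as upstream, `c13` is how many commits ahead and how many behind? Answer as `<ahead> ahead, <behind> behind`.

Reachable from c13: {c13, c16}.
Reachable from c6: {c1, c11, c13, c15, c16, c17, c2, c4, c6, c8, c9}.
Only in c13's history (ahead): {} — 0.
Only in c6's history (behind): {c1, c11, c15, c17, c2, c4, c6, c8, c9} — 9.

0 ahead, 9 behind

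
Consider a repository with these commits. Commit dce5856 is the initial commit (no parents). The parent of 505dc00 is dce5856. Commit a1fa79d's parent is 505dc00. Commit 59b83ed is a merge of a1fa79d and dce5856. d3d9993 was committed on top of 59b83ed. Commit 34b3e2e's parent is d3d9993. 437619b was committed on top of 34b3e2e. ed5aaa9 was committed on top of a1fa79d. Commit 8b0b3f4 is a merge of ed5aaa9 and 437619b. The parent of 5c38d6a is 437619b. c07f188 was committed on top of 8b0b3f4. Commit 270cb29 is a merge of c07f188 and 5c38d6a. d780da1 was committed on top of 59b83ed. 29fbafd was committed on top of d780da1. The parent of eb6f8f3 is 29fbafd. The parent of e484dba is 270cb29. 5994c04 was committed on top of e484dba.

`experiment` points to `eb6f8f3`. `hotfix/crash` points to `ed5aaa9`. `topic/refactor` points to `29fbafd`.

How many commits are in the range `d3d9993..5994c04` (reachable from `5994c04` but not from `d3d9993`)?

9

Reachable from 5994c04: {270cb29, 34b3e2e, 437619b, 505dc00, 5994c04, 59b83ed, 5c38d6a, 8b0b3f4, a1fa79d, c07f188, d3d9993, dce5856, e484dba, ed5aaa9}.
Reachable from d3d9993: {505dc00, 59b83ed, a1fa79d, d3d9993, dce5856}.
In 5994c04's history but not d3d9993's: {270cb29, 34b3e2e, 437619b, 5994c04, 5c38d6a, 8b0b3f4, c07f188, e484dba, ed5aaa9} — 9 commits.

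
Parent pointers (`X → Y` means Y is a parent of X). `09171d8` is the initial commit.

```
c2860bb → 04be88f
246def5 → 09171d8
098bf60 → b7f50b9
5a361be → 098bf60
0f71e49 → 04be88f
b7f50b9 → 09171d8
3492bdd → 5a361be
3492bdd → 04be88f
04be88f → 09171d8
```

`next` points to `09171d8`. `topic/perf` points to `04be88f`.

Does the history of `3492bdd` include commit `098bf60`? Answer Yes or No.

Yes

Ancestors of 3492bdd (commits reachable by following parents): {04be88f, 09171d8, 098bf60, 3492bdd, 5a361be, b7f50b9}.
098bf60 is in that set, so it is an ancestor of 3492bdd.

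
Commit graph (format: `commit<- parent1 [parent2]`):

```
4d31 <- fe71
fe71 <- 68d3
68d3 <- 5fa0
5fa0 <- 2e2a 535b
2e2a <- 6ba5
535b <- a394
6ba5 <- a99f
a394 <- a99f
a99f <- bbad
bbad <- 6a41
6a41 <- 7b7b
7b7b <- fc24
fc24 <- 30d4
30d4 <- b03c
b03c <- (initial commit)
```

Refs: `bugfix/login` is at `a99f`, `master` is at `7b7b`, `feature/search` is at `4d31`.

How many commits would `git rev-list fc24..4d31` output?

Reachable from 4d31: {2e2a, 30d4, 4d31, 535b, 5fa0, 68d3, 6a41, 6ba5, 7b7b, a394, a99f, b03c, bbad, fc24, fe71}.
Reachable from fc24: {30d4, b03c, fc24}.
In 4d31's history but not fc24's: {2e2a, 4d31, 535b, 5fa0, 68d3, 6a41, 6ba5, 7b7b, a394, a99f, bbad, fe71} — 12 commits.

12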